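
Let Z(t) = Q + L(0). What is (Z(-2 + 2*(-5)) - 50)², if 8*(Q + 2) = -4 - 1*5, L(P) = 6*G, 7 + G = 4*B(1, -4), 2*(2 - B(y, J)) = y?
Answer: 223729/64 ≈ 3495.8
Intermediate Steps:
B(y, J) = 2 - y/2
G = -1 (G = -7 + 4*(2 - ½*1) = -7 + 4*(2 - ½) = -7 + 4*(3/2) = -7 + 6 = -1)
L(P) = -6 (L(P) = 6*(-1) = -6)
Q = -25/8 (Q = -2 + (-4 - 1*5)/8 = -2 + (-4 - 5)/8 = -2 + (⅛)*(-9) = -2 - 9/8 = -25/8 ≈ -3.1250)
Z(t) = -73/8 (Z(t) = -25/8 - 6 = -73/8)
(Z(-2 + 2*(-5)) - 50)² = (-73/8 - 50)² = (-473/8)² = 223729/64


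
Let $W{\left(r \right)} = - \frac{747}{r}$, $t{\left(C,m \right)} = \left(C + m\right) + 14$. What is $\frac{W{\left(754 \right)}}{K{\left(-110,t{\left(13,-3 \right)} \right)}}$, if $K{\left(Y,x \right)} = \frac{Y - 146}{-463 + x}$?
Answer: $- \frac{327933}{193024} \approx -1.6989$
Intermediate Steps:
$t{\left(C,m \right)} = 14 + C + m$
$K{\left(Y,x \right)} = \frac{-146 + Y}{-463 + x}$
$\frac{W{\left(754 \right)}}{K{\left(-110,t{\left(13,-3 \right)} \right)}} = \frac{\left(-747\right) \frac{1}{754}}{\frac{1}{-463 + \left(14 + 13 - 3\right)} \left(-146 - 110\right)} = \frac{\left(-747\right) \frac{1}{754}}{\frac{1}{-463 + 24} \left(-256\right)} = - \frac{747}{754 \frac{1}{-439} \left(-256\right)} = - \frac{747}{754 \left(\left(- \frac{1}{439}\right) \left(-256\right)\right)} = - \frac{747}{754 \cdot \frac{256}{439}} = \left(- \frac{747}{754}\right) \frac{439}{256} = - \frac{327933}{193024}$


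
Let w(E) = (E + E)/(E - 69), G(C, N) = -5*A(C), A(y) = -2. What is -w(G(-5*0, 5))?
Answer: 20/59 ≈ 0.33898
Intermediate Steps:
G(C, N) = 10 (G(C, N) = -5*(-2) = 10)
w(E) = 2*E/(-69 + E) (w(E) = (2*E)/(-69 + E) = 2*E/(-69 + E))
-w(G(-5*0, 5)) = -2*10/(-69 + 10) = -2*10/(-59) = -2*10*(-1)/59 = -1*(-20/59) = 20/59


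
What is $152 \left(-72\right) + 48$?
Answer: $-10896$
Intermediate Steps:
$152 \left(-72\right) + 48 = -10944 + 48 = -10896$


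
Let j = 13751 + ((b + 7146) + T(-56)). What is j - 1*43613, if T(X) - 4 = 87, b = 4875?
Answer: -17750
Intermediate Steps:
T(X) = 91 (T(X) = 4 + 87 = 91)
j = 25863 (j = 13751 + ((4875 + 7146) + 91) = 13751 + (12021 + 91) = 13751 + 12112 = 25863)
j - 1*43613 = 25863 - 1*43613 = 25863 - 43613 = -17750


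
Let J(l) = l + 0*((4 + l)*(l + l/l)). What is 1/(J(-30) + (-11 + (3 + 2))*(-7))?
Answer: 1/12 ≈ 0.083333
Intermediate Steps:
J(l) = l (J(l) = l + 0*((4 + l)*(l + 1)) = l + 0*((4 + l)*(1 + l)) = l + 0*((1 + l)*(4 + l)) = l + 0 = l)
1/(J(-30) + (-11 + (3 + 2))*(-7)) = 1/(-30 + (-11 + (3 + 2))*(-7)) = 1/(-30 + (-11 + 5)*(-7)) = 1/(-30 - 6*(-7)) = 1/(-30 + 42) = 1/12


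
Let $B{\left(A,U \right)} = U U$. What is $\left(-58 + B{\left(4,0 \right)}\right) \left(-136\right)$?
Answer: $7888$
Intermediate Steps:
$B{\left(A,U \right)} = U^{2}$
$\left(-58 + B{\left(4,0 \right)}\right) \left(-136\right) = \left(-58 + 0^{2}\right) \left(-136\right) = \left(-58 + 0\right) \left(-136\right) = \left(-58\right) \left(-136\right) = 7888$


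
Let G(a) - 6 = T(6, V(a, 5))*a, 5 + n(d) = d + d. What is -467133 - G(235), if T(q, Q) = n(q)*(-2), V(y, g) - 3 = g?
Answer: -463849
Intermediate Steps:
n(d) = -5 + 2*d (n(d) = -5 + (d + d) = -5 + 2*d)
V(y, g) = 3 + g
T(q, Q) = 10 - 4*q (T(q, Q) = (-5 + 2*q)*(-2) = 10 - 4*q)
G(a) = 6 - 14*a (G(a) = 6 + (10 - 4*6)*a = 6 + (10 - 24)*a = 6 - 14*a)
-467133 - G(235) = -467133 - (6 - 14*235) = -467133 - (6 - 3290) = -467133 - 1*(-3284) = -467133 + 3284 = -463849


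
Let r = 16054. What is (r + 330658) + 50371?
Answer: 397083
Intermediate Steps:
(r + 330658) + 50371 = (16054 + 330658) + 50371 = 346712 + 50371 = 397083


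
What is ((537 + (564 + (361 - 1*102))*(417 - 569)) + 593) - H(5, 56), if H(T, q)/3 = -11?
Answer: -123933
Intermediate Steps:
H(T, q) = -33 (H(T, q) = 3*(-11) = -33)
((537 + (564 + (361 - 1*102))*(417 - 569)) + 593) - H(5, 56) = ((537 + (564 + (361 - 1*102))*(417 - 569)) + 593) - 1*(-33) = ((537 + (564 + (361 - 102))*(-152)) + 593) + 33 = ((537 + (564 + 259)*(-152)) + 593) + 33 = ((537 + 823*(-152)) + 593) + 33 = ((537 - 125096) + 593) + 33 = (-124559 + 593) + 33 = -123966 + 33 = -123933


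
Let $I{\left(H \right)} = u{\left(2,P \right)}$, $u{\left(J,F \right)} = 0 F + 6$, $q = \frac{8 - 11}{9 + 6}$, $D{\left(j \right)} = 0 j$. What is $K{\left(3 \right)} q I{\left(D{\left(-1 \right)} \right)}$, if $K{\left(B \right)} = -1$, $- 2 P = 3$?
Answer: $\frac{6}{5} \approx 1.2$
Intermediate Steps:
$P = - \frac{3}{2}$ ($P = \left(- \frac{1}{2}\right) 3 = - \frac{3}{2} \approx -1.5$)
$D{\left(j \right)} = 0$
$q = - \frac{1}{5}$ ($q = - \frac{3}{15} = \left(-3\right) \frac{1}{15} = - \frac{1}{5} \approx -0.2$)
$u{\left(J,F \right)} = 6$ ($u{\left(J,F \right)} = 0 + 6 = 6$)
$I{\left(H \right)} = 6$
$K{\left(3 \right)} q I{\left(D{\left(-1 \right)} \right)} = \left(-1\right) \left(- \frac{1}{5}\right) 6 = \frac{1}{5} \cdot 6 = \frac{6}{5}$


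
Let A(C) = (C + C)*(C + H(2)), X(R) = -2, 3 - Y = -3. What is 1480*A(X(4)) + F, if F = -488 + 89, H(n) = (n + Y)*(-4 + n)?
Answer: 106161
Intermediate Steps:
Y = 6 (Y = 3 - 1*(-3) = 3 + 3 = 6)
H(n) = (-4 + n)*(6 + n) (H(n) = (n + 6)*(-4 + n) = (6 + n)*(-4 + n) = (-4 + n)*(6 + n))
F = -399
A(C) = 2*C*(-16 + C) (A(C) = (C + C)*(C + (-24 + 2² + 2*2)) = (2*C)*(C + (-24 + 4 + 4)) = (2*C)*(C - 16) = (2*C)*(-16 + C) = 2*C*(-16 + C))
1480*A(X(4)) + F = 1480*(2*(-2)*(-16 - 2)) - 399 = 1480*(2*(-2)*(-18)) - 399 = 1480*72 - 399 = 106560 - 399 = 106161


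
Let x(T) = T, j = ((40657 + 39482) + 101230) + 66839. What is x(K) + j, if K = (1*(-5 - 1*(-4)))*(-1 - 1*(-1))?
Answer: 248208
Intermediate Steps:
j = 248208 (j = (80139 + 101230) + 66839 = 181369 + 66839 = 248208)
K = 0 (K = (1*(-5 + 4))*(-1 + 1) = (1*(-1))*0 = -1*0 = 0)
x(K) + j = 0 + 248208 = 248208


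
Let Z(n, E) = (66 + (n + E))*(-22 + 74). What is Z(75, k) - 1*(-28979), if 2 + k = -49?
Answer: 33659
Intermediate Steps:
k = -51 (k = -2 - 49 = -51)
Z(n, E) = 3432 + 52*E + 52*n (Z(n, E) = (66 + (E + n))*52 = (66 + E + n)*52 = 3432 + 52*E + 52*n)
Z(75, k) - 1*(-28979) = (3432 + 52*(-51) + 52*75) - 1*(-28979) = (3432 - 2652 + 3900) + 28979 = 4680 + 28979 = 33659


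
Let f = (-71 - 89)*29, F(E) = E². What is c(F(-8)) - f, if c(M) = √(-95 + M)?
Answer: 4640 + I*√31 ≈ 4640.0 + 5.5678*I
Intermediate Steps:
f = -4640 (f = -160*29 = -4640)
c(F(-8)) - f = √(-95 + (-8)²) - 1*(-4640) = √(-95 + 64) + 4640 = √(-31) + 4640 = I*√31 + 4640 = 4640 + I*√31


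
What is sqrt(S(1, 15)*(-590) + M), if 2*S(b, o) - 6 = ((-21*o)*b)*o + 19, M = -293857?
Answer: sqrt(1092643) ≈ 1045.3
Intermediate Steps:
S(b, o) = 25/2 - 21*b*o**2/2 (S(b, o) = 3 + (((-21*o)*b)*o + 19)/2 = 3 + ((-21*b*o)*o + 19)/2 = 3 + (-21*b*o**2 + 19)/2 = 3 + (19 - 21*b*o**2)/2 = 3 + (19/2 - 21*b*o**2/2) = 25/2 - 21*b*o**2/2)
sqrt(S(1, 15)*(-590) + M) = sqrt((25/2 - 21/2*1*15**2)*(-590) - 293857) = sqrt((25/2 - 21/2*1*225)*(-590) - 293857) = sqrt((25/2 - 4725/2)*(-590) - 293857) = sqrt(-2350*(-590) - 293857) = sqrt(1386500 - 293857) = sqrt(1092643)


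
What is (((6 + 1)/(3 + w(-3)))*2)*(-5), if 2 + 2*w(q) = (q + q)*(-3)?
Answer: -70/11 ≈ -6.3636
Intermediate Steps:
w(q) = -1 - 3*q (w(q) = -1 + ((q + q)*(-3))/2 = -1 + ((2*q)*(-3))/2 = -1 + (-6*q)/2 = -1 - 3*q)
(((6 + 1)/(3 + w(-3)))*2)*(-5) = (((6 + 1)/(3 + (-1 - 3*(-3))))*2)*(-5) = ((7/(3 + (-1 + 9)))*2)*(-5) = ((7/(3 + 8))*2)*(-5) = ((7/11)*2)*(-5) = (14/11)*(-5) = -70/11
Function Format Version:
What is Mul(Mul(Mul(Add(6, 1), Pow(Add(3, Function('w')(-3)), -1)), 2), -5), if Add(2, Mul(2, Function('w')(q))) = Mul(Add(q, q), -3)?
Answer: Rational(-70, 11) ≈ -6.3636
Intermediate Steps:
Function('w')(q) = Add(-1, Mul(-3, q)) (Function('w')(q) = Add(-1, Mul(Rational(1, 2), Mul(Add(q, q), -3))) = Add(-1, Mul(Rational(1, 2), Mul(Mul(2, q), -3))) = Add(-1, Mul(Rational(1, 2), Mul(-6, q))) = Add(-1, Mul(-3, q)))
Mul(Mul(Mul(Add(6, 1), Pow(Add(3, Function('w')(-3)), -1)), 2), -5) = Mul(Mul(Mul(Add(6, 1), Pow(Add(3, Add(-1, Mul(-3, -3))), -1)), 2), -5) = Mul(Mul(Mul(7, Pow(Add(3, Add(-1, 9)), -1)), 2), -5) = Mul(Mul(Mul(7, Pow(Add(3, 8), -1)), 2), -5) = Mul(Mul(Mul(7, Pow(11, -1)), 2), -5) = Mul(Mul(Mul(7, Rational(1, 11)), 2), -5) = Mul(Mul(Rational(7, 11), 2), -5) = Mul(Rational(14, 11), -5) = Rational(-70, 11)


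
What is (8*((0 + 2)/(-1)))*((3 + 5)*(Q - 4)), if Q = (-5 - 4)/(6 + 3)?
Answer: 640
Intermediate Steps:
Q = -1 (Q = -9/9 = -9*1/9 = -1)
(8*((0 + 2)/(-1)))*((3 + 5)*(Q - 4)) = (8*((0 + 2)/(-1)))*((3 + 5)*(-1 - 4)) = (8*(2*(-1)))*(8*(-5)) = (8*(-2))*(-40) = -16*(-40) = 640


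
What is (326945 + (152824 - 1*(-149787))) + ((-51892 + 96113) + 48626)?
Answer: 722403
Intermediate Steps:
(326945 + (152824 - 1*(-149787))) + ((-51892 + 96113) + 48626) = (326945 + (152824 + 149787)) + (44221 + 48626) = (326945 + 302611) + 92847 = 629556 + 92847 = 722403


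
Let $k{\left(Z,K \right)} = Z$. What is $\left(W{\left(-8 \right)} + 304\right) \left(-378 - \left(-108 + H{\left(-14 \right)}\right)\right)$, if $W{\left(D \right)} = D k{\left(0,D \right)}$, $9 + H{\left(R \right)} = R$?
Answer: $-75088$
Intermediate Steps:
$H{\left(R \right)} = -9 + R$
$W{\left(D \right)} = 0$ ($W{\left(D \right)} = D 0 = 0$)
$\left(W{\left(-8 \right)} + 304\right) \left(-378 - \left(-108 + H{\left(-14 \right)}\right)\right) = \left(0 + 304\right) \left(-378 + \left(\left(19 + 89\right) - \left(-9 - 14\right)\right)\right) = 304 \left(-378 + \left(108 - -23\right)\right) = 304 \left(-378 + \left(108 + 23\right)\right) = 304 \left(-378 + 131\right) = 304 \left(-247\right) = -75088$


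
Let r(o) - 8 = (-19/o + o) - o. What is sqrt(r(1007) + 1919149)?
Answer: 2*sqrt(1347727990)/53 ≈ 1385.3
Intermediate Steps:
r(o) = 8 - 19/o (r(o) = 8 + ((-19/o + o) - o) = 8 + ((o - 19/o) - o) = 8 - 19/o)
sqrt(r(1007) + 1919149) = sqrt((8 - 19/1007) + 1919149) = sqrt((8 - 19*1/1007) + 1919149) = sqrt((8 - 1/53) + 1919149) = sqrt(423/53 + 1919149) = sqrt(101715320/53) = 2*sqrt(1347727990)/53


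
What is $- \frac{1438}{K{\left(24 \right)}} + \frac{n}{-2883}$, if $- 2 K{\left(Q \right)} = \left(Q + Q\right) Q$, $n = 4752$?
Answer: $\frac{234767}{276768} \approx 0.84824$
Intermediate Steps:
$K{\left(Q \right)} = - Q^{2}$ ($K{\left(Q \right)} = - \frac{\left(Q + Q\right) Q}{2} = - \frac{2 Q Q}{2} = - \frac{2 Q^{2}}{2} = - Q^{2}$)
$- \frac{1438}{K{\left(24 \right)}} + \frac{n}{-2883} = - \frac{1438}{\left(-1\right) 24^{2}} + \frac{4752}{-2883} = - \frac{1438}{\left(-1\right) 576} + 4752 \left(- \frac{1}{2883}\right) = - \frac{1438}{-576} - \frac{1584}{961} = \left(-1438\right) \left(- \frac{1}{576}\right) - \frac{1584}{961} = \frac{719}{288} - \frac{1584}{961} = \frac{234767}{276768}$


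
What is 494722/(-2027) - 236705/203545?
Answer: -20235598105/82517143 ≈ -245.23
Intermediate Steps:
494722/(-2027) - 236705/203545 = 494722*(-1/2027) - 236705*1/203545 = -494722/2027 - 47341/40709 = -20235598105/82517143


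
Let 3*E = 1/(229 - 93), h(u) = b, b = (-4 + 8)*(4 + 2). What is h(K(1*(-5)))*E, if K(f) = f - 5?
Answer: 1/17 ≈ 0.058824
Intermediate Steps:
b = 24 (b = 4*6 = 24)
K(f) = -5 + f
h(u) = 24
E = 1/408 (E = 1/(3*(229 - 93)) = (⅓)/136 = (⅓)*(1/136) = 1/408 ≈ 0.0024510)
h(K(1*(-5)))*E = 24*(1/408) = 1/17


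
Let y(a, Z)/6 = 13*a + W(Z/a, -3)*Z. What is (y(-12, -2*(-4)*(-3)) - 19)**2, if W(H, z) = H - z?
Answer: 2805625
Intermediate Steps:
y(a, Z) = 78*a + 6*Z*(3 + Z/a) (y(a, Z) = 6*(13*a + (Z/a - 1*(-3))*Z) = 6*(13*a + (Z/a + 3)*Z) = 6*(13*a + (3 + Z/a)*Z) = 6*(13*a + Z*(3 + Z/a)) = 78*a + 6*Z*(3 + Z/a))
(y(-12, -2*(-4)*(-3)) - 19)**2 = ((18*(-2*(-4)*(-3)) + 78*(-12) + 6*(-2*(-4)*(-3))**2/(-12)) - 19)**2 = ((18*(8*(-3)) - 936 + 6*(8*(-3))**2*(-1/12)) - 19)**2 = ((18*(-24) - 936 + 6*(-24)**2*(-1/12)) - 19)**2 = ((-432 - 936 + 6*576*(-1/12)) - 19)**2 = ((-432 - 936 - 288) - 19)**2 = (-1656 - 19)**2 = (-1675)**2 = 2805625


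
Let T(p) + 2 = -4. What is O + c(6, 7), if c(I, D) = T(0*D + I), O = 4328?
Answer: 4322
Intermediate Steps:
T(p) = -6 (T(p) = -2 - 4 = -6)
c(I, D) = -6
O + c(6, 7) = 4328 - 6 = 4322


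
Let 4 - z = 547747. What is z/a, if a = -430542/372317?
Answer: 571243783/1206 ≈ 4.7367e+5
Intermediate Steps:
z = -547743 (z = 4 - 1*547747 = 4 - 547747 = -547743)
a = -25326/21901 (a = -430542*1/372317 = -25326/21901 ≈ -1.1564)
z/a = -547743/(-25326/21901) = -547743*(-21901/25326) = 571243783/1206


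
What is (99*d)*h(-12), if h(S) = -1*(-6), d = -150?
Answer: -89100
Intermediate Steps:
h(S) = 6
(99*d)*h(-12) = (99*(-150))*6 = -14850*6 = -89100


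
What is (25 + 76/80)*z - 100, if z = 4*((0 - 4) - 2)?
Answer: -3614/5 ≈ -722.80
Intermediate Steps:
z = -24 (z = 4*(-4 - 2) = 4*(-6) = -24)
(25 + 76/80)*z - 100 = (25 + 76/80)*(-24) - 100 = (25 + 76*(1/80))*(-24) - 100 = (25 + 19/20)*(-24) - 100 = (519/20)*(-24) - 100 = -3114/5 - 100 = -3614/5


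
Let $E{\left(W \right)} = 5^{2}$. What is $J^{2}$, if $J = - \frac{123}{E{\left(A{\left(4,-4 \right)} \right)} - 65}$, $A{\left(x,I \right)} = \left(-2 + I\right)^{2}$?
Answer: $\frac{15129}{1600} \approx 9.4556$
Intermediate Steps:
$E{\left(W \right)} = 25$
$J = \frac{123}{40}$ ($J = - \frac{123}{25 - 65} = - \frac{123}{-40} = \left(-123\right) \left(- \frac{1}{40}\right) = \frac{123}{40} \approx 3.075$)
$J^{2} = \left(\frac{123}{40}\right)^{2} = \frac{15129}{1600}$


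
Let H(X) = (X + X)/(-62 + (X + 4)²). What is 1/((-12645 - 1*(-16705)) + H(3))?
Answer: 13/52774 ≈ 0.00024633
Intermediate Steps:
H(X) = 2*X/(-62 + (4 + X)²) (H(X) = (2*X)/(-62 + (4 + X)²) = 2*X/(-62 + (4 + X)²))
1/((-12645 - 1*(-16705)) + H(3)) = 1/((-12645 - 1*(-16705)) + 2*3/(-62 + (4 + 3)²)) = 1/((-12645 + 16705) + 2*3/(-62 + 7²)) = 1/(4060 + 2*3/(-62 + 49)) = 1/(4060 + 2*3/(-13)) = 1/(4060 + 2*3*(-1/13)) = 1/(4060 - 6/13) = 1/(52774/13) = 13/52774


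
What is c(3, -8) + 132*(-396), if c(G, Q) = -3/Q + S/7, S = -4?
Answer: -2927243/56 ≈ -52272.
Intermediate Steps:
c(G, Q) = -4/7 - 3/Q (c(G, Q) = -3/Q - 4/7 = -4/7 - 3/Q)
c(3, -8) + 132*(-396) = (-4/7 - 3/(-8)) + 132*(-396) = (-4/7 - 3*(-⅛)) - 52272 = (-4/7 + 3/8) - 52272 = -11/56 - 52272 = -2927243/56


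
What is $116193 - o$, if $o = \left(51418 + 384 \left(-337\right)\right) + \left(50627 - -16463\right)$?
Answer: $127093$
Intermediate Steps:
$o = -10900$ ($o = \left(51418 - 129408\right) + \left(50627 + 16463\right) = -77990 + 67090 = -10900$)
$116193 - o = 116193 - -10900 = 116193 + 10900 = 127093$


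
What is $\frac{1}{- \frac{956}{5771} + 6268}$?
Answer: $\frac{5771}{36171672} \approx 0.00015954$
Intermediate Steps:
$\frac{1}{- \frac{956}{5771} + 6268} = \frac{1}{\frac{36171672}{5771}} = \frac{5771}{36171672}$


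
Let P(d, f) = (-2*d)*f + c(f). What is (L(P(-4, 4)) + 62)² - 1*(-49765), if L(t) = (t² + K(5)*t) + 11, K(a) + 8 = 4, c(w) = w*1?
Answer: 1550390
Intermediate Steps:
c(w) = w
K(a) = -4 (K(a) = -8 + 4 = -4)
P(d, f) = f - 2*d*f (P(d, f) = (-2*d)*f + f = -2*d*f + f = f - 2*d*f)
L(t) = 11 + t² - 4*t (L(t) = (t² - 4*t) + 11 = 11 + t² - 4*t)
(L(P(-4, 4)) + 62)² - 1*(-49765) = ((11 + (4*(1 - 2*(-4)))² - 16*(1 - 2*(-4))) + 62)² - 1*(-49765) = ((11 + (4*(1 + 8))² - 16*(1 + 8)) + 62)² + 49765 = ((11 + (4*9)² - 16*9) + 62)² + 49765 = ((11 + 36² - 4*36) + 62)² + 49765 = ((11 + 1296 - 144) + 62)² + 49765 = (1163 + 62)² + 49765 = 1225² + 49765 = 1500625 + 49765 = 1550390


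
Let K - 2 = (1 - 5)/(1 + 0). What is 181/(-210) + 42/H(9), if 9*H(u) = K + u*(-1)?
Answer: -81371/2310 ≈ -35.226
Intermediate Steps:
K = -2 (K = 2 + (1 - 5)/(1 + 0) = 2 - 4/1 = 2 - 4*1 = 2 - 4 = -2)
H(u) = -2/9 - u/9 (H(u) = (-2 + u*(-1))/9 = (-2 - u)/9 = -2/9 - u/9)
181/(-210) + 42/H(9) = 181/(-210) + 42/(-2/9 - ⅑*9) = 181*(-1/210) + 42/(-2/9 - 1) = -181/210 + 42/(-11/9) = -181/210 + 42*(-9/11) = -181/210 - 378/11 = -81371/2310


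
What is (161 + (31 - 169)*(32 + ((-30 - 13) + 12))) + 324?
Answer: 347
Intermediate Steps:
(161 + (31 - 169)*(32 + ((-30 - 13) + 12))) + 324 = (161 - 138*(32 + (-43 + 12))) + 324 = (161 - 138*(32 - 31)) + 324 = (161 - 138*1) + 324 = (161 - 138) + 324 = 23 + 324 = 347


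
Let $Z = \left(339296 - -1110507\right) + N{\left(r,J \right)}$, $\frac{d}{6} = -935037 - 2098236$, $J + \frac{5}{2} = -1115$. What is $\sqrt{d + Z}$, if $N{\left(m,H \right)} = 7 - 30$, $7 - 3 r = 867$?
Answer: $i \sqrt{16749858} \approx 4092.7 i$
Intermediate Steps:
$J = - \frac{2235}{2}$ ($J = - \frac{5}{2} - 1115 = - \frac{2235}{2} \approx -1117.5$)
$r = - \frac{860}{3}$ ($r = \frac{7}{3} - 289 = - \frac{860}{3} \approx -286.67$)
$d = -18199638$ ($d = 6 \left(-935037 - 2098236\right) = 6 \left(-3033273\right) = -18199638$)
$N{\left(m,H \right)} = -23$ ($N{\left(m,H \right)} = 7 - 30 = -23$)
$Z = 1449780$ ($Z = \left(339296 - -1110507\right) - 23 = \left(339296 + 1110507\right) - 23 = 1449803 - 23 = 1449780$)
$\sqrt{d + Z} = \sqrt{-18199638 + 1449780} = \sqrt{-16749858} = i \sqrt{16749858}$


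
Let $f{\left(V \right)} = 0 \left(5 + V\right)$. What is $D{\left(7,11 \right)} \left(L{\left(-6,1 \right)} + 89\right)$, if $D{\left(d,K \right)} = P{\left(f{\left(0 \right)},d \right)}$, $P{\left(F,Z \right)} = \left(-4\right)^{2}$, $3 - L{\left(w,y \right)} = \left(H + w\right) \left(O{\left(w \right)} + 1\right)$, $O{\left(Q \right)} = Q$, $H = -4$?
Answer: $672$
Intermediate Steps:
$f{\left(V \right)} = 0$
$L{\left(w,y \right)} = 3 - \left(1 + w\right) \left(-4 + w\right)$ ($L{\left(w,y \right)} = 3 - \left(-4 + w\right) \left(w + 1\right) = 3 - \left(-4 + w\right) \left(1 + w\right) = 3 - \left(1 + w\right) \left(-4 + w\right)$)
$P{\left(F,Z \right)} = 16$
$D{\left(d,K \right)} = 16$
$D{\left(7,11 \right)} \left(L{\left(-6,1 \right)} + 89\right) = 16 \left(\left(7 - \left(-6\right)^{2} + 3 \left(-6\right)\right) + 89\right) = 16 \left(\left(7 - 36 - 18\right) + 89\right) = 16 \left(-47 + 89\right) = 16 \cdot 42 = 672$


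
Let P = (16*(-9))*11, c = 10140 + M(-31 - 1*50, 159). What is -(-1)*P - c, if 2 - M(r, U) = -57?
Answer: -11783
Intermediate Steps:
M(r, U) = 59 (M(r, U) = 2 - 1*(-57) = 2 + 57 = 59)
c = 10199 (c = 10140 + 59 = 10199)
P = -1584 (P = -144*11 = -1584)
-(-1)*P - c = -(-1)*(-1584) - 1*10199 = -1*1584 - 10199 = -1584 - 10199 = -11783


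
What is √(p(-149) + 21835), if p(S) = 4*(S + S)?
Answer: √20643 ≈ 143.68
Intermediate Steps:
p(S) = 8*S (p(S) = 4*(2*S) = 8*S)
√(p(-149) + 21835) = √(8*(-149) + 21835) = √(-1192 + 21835) = √20643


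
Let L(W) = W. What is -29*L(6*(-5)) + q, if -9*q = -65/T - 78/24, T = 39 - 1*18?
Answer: 658253/756 ≈ 870.71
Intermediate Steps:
T = 21 (T = 39 - 18 = 21)
q = 533/756 (q = -(-65/21 - 78/24)/9 = -(-65*1/21 - 78*1/24)/9 = -(-65/21 - 13/4)/9 = -⅑*(-533/84) = 533/756 ≈ 0.70503)
-29*L(6*(-5)) + q = -174*(-5) + 533/756 = -29*(-30) + 533/756 = 870 + 533/756 = 658253/756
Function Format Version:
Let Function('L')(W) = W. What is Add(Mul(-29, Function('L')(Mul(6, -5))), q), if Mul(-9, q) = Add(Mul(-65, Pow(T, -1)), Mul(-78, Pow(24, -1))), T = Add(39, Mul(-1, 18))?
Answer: Rational(658253, 756) ≈ 870.71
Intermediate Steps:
T = 21 (T = Add(39, -18) = 21)
q = Rational(533, 756) (q = Mul(Rational(-1, 9), Add(Mul(-65, Pow(21, -1)), Mul(-78, Pow(24, -1)))) = Mul(Rational(-1, 9), Add(Mul(-65, Rational(1, 21)), Mul(-78, Rational(1, 24)))) = Mul(Rational(-1, 9), Add(Rational(-65, 21), Rational(-13, 4))) = Mul(Rational(-1, 9), Rational(-533, 84)) = Rational(533, 756) ≈ 0.70503)
Add(Mul(-29, Function('L')(Mul(6, -5))), q) = Add(Mul(-29, Mul(6, -5)), Rational(533, 756)) = Add(Mul(-29, -30), Rational(533, 756)) = Add(870, Rational(533, 756)) = Rational(658253, 756)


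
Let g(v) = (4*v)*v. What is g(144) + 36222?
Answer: 119166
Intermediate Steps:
g(v) = 4*v²
g(144) + 36222 = 4*144² + 36222 = 4*20736 + 36222 = 82944 + 36222 = 119166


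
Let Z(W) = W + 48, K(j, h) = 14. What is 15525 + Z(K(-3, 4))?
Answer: 15587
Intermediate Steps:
Z(W) = 48 + W
15525 + Z(K(-3, 4)) = 15525 + (48 + 14) = 15525 + 62 = 15587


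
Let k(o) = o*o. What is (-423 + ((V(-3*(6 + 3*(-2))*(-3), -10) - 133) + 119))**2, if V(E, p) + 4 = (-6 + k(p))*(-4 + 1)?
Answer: 522729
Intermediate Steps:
k(o) = o**2
V(E, p) = 14 - 3*p**2 (V(E, p) = -4 + (-6 + p**2)*(-4 + 1) = -4 + (-6 + p**2)*(-3) = -4 + (18 - 3*p**2) = 14 - 3*p**2)
(-423 + ((V(-3*(6 + 3*(-2))*(-3), -10) - 133) + 119))**2 = (-423 + (((14 - 3*(-10)**2) - 133) + 119))**2 = (-423 + (((14 - 3*100) - 133) + 119))**2 = (-423 + (((14 - 300) - 133) + 119))**2 = (-423 + ((-286 - 133) + 119))**2 = (-423 + (-419 + 119))**2 = (-423 - 300)**2 = (-723)**2 = 522729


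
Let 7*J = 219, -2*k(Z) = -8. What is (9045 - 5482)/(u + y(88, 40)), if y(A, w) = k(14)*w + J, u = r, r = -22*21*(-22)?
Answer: 24941/72487 ≈ 0.34408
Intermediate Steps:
k(Z) = 4 (k(Z) = -1/2*(-8) = 4)
J = 219/7 (J = (1/7)*219 = 219/7 ≈ 31.286)
r = 10164 (r = -462*(-22) = 10164)
u = 10164
y(A, w) = 219/7 + 4*w (y(A, w) = 4*w + 219/7 = 219/7 + 4*w)
(9045 - 5482)/(u + y(88, 40)) = (9045 - 5482)/(10164 + (219/7 + 4*40)) = 3563/(10164 + (219/7 + 160)) = 3563/(10164 + 1339/7) = 3563/(72487/7) = 3563*(7/72487) = 24941/72487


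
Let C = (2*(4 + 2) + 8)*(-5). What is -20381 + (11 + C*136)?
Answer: -33970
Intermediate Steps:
C = -100 (C = (2*6 + 8)*(-5) = (12 + 8)*(-5) = 20*(-5) = -100)
-20381 + (11 + C*136) = -20381 + (11 - 100*136) = -20381 + (11 - 13600) = -20381 - 13589 = -33970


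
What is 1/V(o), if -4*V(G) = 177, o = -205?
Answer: -4/177 ≈ -0.022599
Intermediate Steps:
V(G) = -177/4 (V(G) = -¼*177 = -177/4)
1/V(o) = 1/(-177/4) = -4/177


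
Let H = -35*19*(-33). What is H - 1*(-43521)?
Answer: 65466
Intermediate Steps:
H = 21945 (H = -665*(-33) = 21945)
H - 1*(-43521) = 21945 - 1*(-43521) = 21945 + 43521 = 65466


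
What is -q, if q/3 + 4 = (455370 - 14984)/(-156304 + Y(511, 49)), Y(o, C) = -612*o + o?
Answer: 2314486/156175 ≈ 14.820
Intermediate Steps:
Y(o, C) = -611*o
q = -2314486/156175 (q = -12 + 3*((455370 - 14984)/(-156304 - 611*511)) = -12 + 3*(440386/(-156304 - 312221)) = -12 + 3*(440386/(-468525)) = -12 + 3*(440386*(-1/468525)) = -12 + 3*(-440386/468525) = -12 - 440386/156175 = -2314486/156175 ≈ -14.820)
-q = -1*(-2314486/156175) = 2314486/156175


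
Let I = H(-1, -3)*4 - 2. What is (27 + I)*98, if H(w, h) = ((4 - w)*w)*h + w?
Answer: 7938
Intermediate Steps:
H(w, h) = w + h*w*(4 - w) (H(w, h) = (w*(4 - w))*h + w = h*w*(4 - w) + w = w + h*w*(4 - w))
I = 54 (I = -(1 + 4*(-3) - 1*(-3)*(-1))*4 - 2 = -(1 - 12 - 3)*4 - 2 = -1*(-14)*4 - 2 = 14*4 - 2 = 56 - 2 = 54)
(27 + I)*98 = (27 + 54)*98 = 81*98 = 7938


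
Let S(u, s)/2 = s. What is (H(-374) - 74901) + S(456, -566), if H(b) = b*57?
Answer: -97351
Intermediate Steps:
S(u, s) = 2*s
H(b) = 57*b
(H(-374) - 74901) + S(456, -566) = (57*(-374) - 74901) + 2*(-566) = (-21318 - 74901) - 1132 = -96219 - 1132 = -97351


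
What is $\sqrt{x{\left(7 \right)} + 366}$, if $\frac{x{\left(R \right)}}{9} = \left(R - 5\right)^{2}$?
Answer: $\sqrt{402} \approx 20.05$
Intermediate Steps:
$x{\left(R \right)} = 9 \left(-5 + R\right)^{2}$ ($x{\left(R \right)} = 9 \left(R - 5\right)^{2} = 9 \left(-5 + R\right)^{2}$)
$\sqrt{x{\left(7 \right)} + 366} = \sqrt{9 \left(-5 + 7\right)^{2} + 366} = \sqrt{9 \cdot 2^{2} + 366} = \sqrt{9 \cdot 4 + 366} = \sqrt{36 + 366} = \sqrt{402}$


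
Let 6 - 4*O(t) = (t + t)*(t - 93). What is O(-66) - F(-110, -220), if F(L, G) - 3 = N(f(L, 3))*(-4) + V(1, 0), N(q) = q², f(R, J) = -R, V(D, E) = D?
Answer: 86301/2 ≈ 43151.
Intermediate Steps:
O(t) = 3/2 - t*(-93 + t)/2 (O(t) = 3/2 - (t + t)*(t - 93)/4 = 3/2 - 2*t*(-93 + t)/4 = 3/2 - t*(-93 + t)/2)
F(L, G) = 4 - 4*L² (F(L, G) = 3 + ((-L)²*(-4) + 1) = 3 + (L²*(-4) + 1) = 3 + (-4*L² + 1) = 3 + (1 - 4*L²) = 4 - 4*L²)
O(-66) - F(-110, -220) = (3/2 - ½*(-66)² + (93/2)*(-66)) - (4 - 4*(-110)²) = (3/2 - ½*4356 - 3069) - (4 - 4*12100) = (3/2 - 2178 - 3069) - (4 - 48400) = -10491/2 - 1*(-48396) = -10491/2 + 48396 = 86301/2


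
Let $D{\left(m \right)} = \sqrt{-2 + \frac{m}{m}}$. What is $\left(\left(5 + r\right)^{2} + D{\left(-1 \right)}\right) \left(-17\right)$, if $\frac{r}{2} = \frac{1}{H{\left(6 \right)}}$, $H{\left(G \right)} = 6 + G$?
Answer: $- \frac{16337}{36} - 17 i \approx -453.81 - 17.0 i$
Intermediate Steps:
$D{\left(m \right)} = i$ ($D{\left(m \right)} = \sqrt{-2 + 1} = \sqrt{-1} = i$)
$r = \frac{1}{6}$ ($r = \frac{2}{6 + 6} = \frac{2}{12} = 2 \cdot \frac{1}{12} = \frac{1}{6} \approx 0.16667$)
$\left(\left(5 + r\right)^{2} + D{\left(-1 \right)}\right) \left(-17\right) = \left(\left(5 + \frac{1}{6}\right)^{2} + i\right) \left(-17\right) = \left(\left(\frac{31}{6}\right)^{2} + i\right) \left(-17\right) = \left(\frac{961}{36} + i\right) \left(-17\right) = - \frac{16337}{36} - 17 i$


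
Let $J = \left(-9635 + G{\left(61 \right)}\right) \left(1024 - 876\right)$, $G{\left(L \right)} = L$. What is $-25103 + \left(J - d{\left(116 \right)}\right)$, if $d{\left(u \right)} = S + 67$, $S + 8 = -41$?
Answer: $-1442073$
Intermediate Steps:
$S = -49$ ($S = -8 - 41 = -49$)
$d{\left(u \right)} = 18$ ($d{\left(u \right)} = -49 + 67 = 18$)
$J = -1416952$ ($J = \left(-9635 + 61\right) \left(1024 - 876\right) = \left(-9574\right) 148 = -1416952$)
$-25103 + \left(J - d{\left(116 \right)}\right) = -25103 - 1416970 = -1442073$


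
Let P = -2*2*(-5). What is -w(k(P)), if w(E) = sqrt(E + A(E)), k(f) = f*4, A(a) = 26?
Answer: -sqrt(106) ≈ -10.296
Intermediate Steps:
P = 20 (P = -4*(-5) = 20)
k(f) = 4*f
w(E) = sqrt(26 + E) (w(E) = sqrt(E + 26) = sqrt(26 + E))
-w(k(P)) = -sqrt(26 + 4*20) = -sqrt(26 + 80) = -sqrt(106)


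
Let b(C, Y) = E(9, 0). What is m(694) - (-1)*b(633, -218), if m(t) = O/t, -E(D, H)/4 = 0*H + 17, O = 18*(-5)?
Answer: -23641/347 ≈ -68.130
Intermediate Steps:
O = -90
E(D, H) = -68 (E(D, H) = -4*(0*H + 17) = -4*(0 + 17) = -4*17 = -68)
m(t) = -90/t
b(C, Y) = -68
m(694) - (-1)*b(633, -218) = -90/694 - (-1)*(-68) = -90*1/694 - 1*68 = -45/347 - 68 = -23641/347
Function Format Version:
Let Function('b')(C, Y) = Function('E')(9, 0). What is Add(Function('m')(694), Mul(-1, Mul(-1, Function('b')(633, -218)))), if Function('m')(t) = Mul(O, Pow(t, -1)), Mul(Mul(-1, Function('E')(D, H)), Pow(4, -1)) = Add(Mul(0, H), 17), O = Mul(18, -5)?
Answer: Rational(-23641, 347) ≈ -68.130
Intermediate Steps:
O = -90
Function('E')(D, H) = -68 (Function('E')(D, H) = Mul(-4, Add(Mul(0, H), 17)) = Mul(-4, Add(0, 17)) = Mul(-4, 17) = -68)
Function('m')(t) = Mul(-90, Pow(t, -1))
Function('b')(C, Y) = -68
Add(Function('m')(694), Mul(-1, Mul(-1, Function('b')(633, -218)))) = Add(Mul(-90, Pow(694, -1)), Mul(-1, Mul(-1, -68))) = Add(Mul(-90, Rational(1, 694)), Mul(-1, 68)) = Add(Rational(-45, 347), -68) = Rational(-23641, 347)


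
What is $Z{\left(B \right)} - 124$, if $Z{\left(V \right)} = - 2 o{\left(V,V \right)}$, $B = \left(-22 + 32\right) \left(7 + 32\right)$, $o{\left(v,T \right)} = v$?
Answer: $-904$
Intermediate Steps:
$B = 390$ ($B = 10 \cdot 39 = 390$)
$Z{\left(V \right)} = - 2 V$
$Z{\left(B \right)} - 124 = \left(-2\right) 390 - 124 = -780 - 124 = -904$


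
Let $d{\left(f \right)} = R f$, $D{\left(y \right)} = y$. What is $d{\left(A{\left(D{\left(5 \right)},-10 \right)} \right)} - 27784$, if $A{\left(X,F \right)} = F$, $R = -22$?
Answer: $-27564$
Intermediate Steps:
$d{\left(f \right)} = - 22 f$
$d{\left(A{\left(D{\left(5 \right)},-10 \right)} \right)} - 27784 = \left(-22\right) \left(-10\right) - 27784 = 220 - 27784 = -27564$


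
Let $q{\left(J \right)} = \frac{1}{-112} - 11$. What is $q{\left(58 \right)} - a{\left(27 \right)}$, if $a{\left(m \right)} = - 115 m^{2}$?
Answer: $\frac{9388287}{112} \approx 83824.0$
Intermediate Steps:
$q{\left(J \right)} = - \frac{1233}{112}$ ($q{\left(J \right)} = - \frac{1}{112} - 11 = - \frac{1233}{112}$)
$q{\left(58 \right)} - a{\left(27 \right)} = - \frac{1233}{112} - - 115 \cdot 27^{2} = - \frac{1233}{112} - \left(-115\right) 729 = - \frac{1233}{112} - -83835 = - \frac{1233}{112} + 83835 = \frac{9388287}{112}$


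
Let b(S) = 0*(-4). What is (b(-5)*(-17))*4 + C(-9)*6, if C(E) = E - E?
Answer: 0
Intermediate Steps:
b(S) = 0
C(E) = 0
(b(-5)*(-17))*4 + C(-9)*6 = (0*(-17))*4 + 0*6 = 0*4 + 0 = 0 + 0 = 0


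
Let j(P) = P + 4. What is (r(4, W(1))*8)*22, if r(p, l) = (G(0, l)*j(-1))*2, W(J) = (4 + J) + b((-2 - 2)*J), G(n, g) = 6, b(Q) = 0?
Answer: 6336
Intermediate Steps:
j(P) = 4 + P
W(J) = 4 + J (W(J) = (4 + J) + 0 = 4 + J)
r(p, l) = 36 (r(p, l) = (6*(4 - 1))*2 = (6*3)*2 = 18*2 = 36)
(r(4, W(1))*8)*22 = (36*8)*22 = 288*22 = 6336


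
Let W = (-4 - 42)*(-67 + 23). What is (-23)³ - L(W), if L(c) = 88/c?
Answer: -279842/23 ≈ -12167.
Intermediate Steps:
W = 2024 (W = -46*(-44) = 2024)
(-23)³ - L(W) = (-23)³ - 88/2024 = -12167 - 88/2024 = -12167 - 1*1/23 = -12167 - 1/23 = -279842/23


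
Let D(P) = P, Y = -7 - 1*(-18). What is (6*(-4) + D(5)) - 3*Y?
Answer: -52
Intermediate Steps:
Y = 11 (Y = -7 + 18 = 11)
(6*(-4) + D(5)) - 3*Y = (6*(-4) + 5) - 3*11 = (-24 + 5) - 33 = -19 - 33 = -52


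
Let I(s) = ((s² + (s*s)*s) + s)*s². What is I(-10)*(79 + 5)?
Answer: -7644000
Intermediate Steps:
I(s) = s²*(s + s² + s³) (I(s) = ((s² + s²*s) + s)*s² = ((s² + s³) + s)*s² = (s + s² + s³)*s² = s²*(s + s² + s³))
I(-10)*(79 + 5) = ((-10)³*(1 - 10 + (-10)²))*(79 + 5) = -1000*(1 - 10 + 100)*84 = -1000*91*84 = -91000*84 = -7644000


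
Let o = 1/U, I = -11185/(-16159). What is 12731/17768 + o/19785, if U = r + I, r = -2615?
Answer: 665043082770493/928166350915500 ≈ 0.71651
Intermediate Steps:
I = 11185/16159 (I = -11185*(-1/16159) = 11185/16159 ≈ 0.69218)
U = -42244600/16159 (U = -2615 + 11185/16159 = -42244600/16159 ≈ -2614.3)
o = -16159/42244600 (o = 1/(-42244600/16159) = -16159/42244600 ≈ -0.00038251)
12731/17768 + o/19785 = 12731/17768 - 16159/42244600/19785 = 12731*(1/17768) - 16159/42244600*1/19785 = 12731/17768 - 16159/835809411000 = 665043082770493/928166350915500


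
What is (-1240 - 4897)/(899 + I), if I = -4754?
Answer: 6137/3855 ≈ 1.5920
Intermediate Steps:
(-1240 - 4897)/(899 + I) = (-1240 - 4897)/(899 - 4754) = -6137/(-3855) = -6137*(-1/3855) = 6137/3855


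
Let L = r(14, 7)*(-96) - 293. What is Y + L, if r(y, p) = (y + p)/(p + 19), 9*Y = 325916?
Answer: 4193555/117 ≈ 35842.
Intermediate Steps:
Y = 325916/9 (Y = (⅑)*325916 = 325916/9 ≈ 36213.)
r(y, p) = (p + y)/(19 + p)
L = -4817/13 (L = ((7 + 14)/(19 + 7))*(-96) - 293 = (21/26)*(-96) - 293 = -1008/13 - 293 = -4817/13 ≈ -370.54)
Y + L = 325916/9 - 4817/13 = 4193555/117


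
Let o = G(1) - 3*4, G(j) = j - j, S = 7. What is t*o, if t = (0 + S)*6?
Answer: -504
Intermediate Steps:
G(j) = 0
o = -12 (o = 0 - 3*4 = 0 - 12 = -12)
t = 42 (t = (0 + 7)*6 = 7*6 = 42)
t*o = 42*(-12) = -504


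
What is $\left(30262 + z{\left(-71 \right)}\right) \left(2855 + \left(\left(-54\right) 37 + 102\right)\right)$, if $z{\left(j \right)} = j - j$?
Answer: $29021258$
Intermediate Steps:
$z{\left(j \right)} = 0$
$\left(30262 + z{\left(-71 \right)}\right) \left(2855 + \left(\left(-54\right) 37 + 102\right)\right) = \left(30262 + 0\right) \left(2855 + \left(\left(-54\right) 37 + 102\right)\right) = 30262 \left(2855 + \left(-1998 + 102\right)\right) = 30262 \left(2855 - 1896\right) = 30262 \cdot 959 = 29021258$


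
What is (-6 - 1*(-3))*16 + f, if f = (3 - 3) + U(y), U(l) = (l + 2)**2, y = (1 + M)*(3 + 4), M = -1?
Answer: -44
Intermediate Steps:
y = 0 (y = (1 - 1)*(3 + 4) = 0*7 = 0)
U(l) = (2 + l)**2
f = 4 (f = (3 - 3) + (2 + 0)**2 = 0 + 2**2 = 0 + 4 = 4)
(-6 - 1*(-3))*16 + f = (-6 - 1*(-3))*16 + 4 = (-6 + 3)*16 + 4 = -3*16 + 4 = -48 + 4 = -44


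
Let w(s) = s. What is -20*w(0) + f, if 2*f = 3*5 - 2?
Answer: 13/2 ≈ 6.5000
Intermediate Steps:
f = 13/2 (f = (3*5 - 2)/2 = (15 - 2)/2 = (1/2)*13 = 13/2 ≈ 6.5000)
-20*w(0) + f = -20*0 + 13/2 = 0 + 13/2 = 13/2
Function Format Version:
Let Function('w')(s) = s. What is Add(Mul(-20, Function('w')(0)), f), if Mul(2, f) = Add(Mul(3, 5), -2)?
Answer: Rational(13, 2) ≈ 6.5000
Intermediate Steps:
f = Rational(13, 2) (f = Mul(Rational(1, 2), Add(Mul(3, 5), -2)) = Mul(Rational(1, 2), Add(15, -2)) = Mul(Rational(1, 2), 13) = Rational(13, 2) ≈ 6.5000)
Add(Mul(-20, Function('w')(0)), f) = Add(Mul(-20, 0), Rational(13, 2)) = Add(0, Rational(13, 2)) = Rational(13, 2)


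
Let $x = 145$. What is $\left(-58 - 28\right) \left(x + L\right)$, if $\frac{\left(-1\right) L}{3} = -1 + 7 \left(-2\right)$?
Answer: $-16340$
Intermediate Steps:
$L = 45$ ($L = - 3 \left(-1 + 7 \left(-2\right)\right) = - 3 \left(-1 - 14\right) = \left(-3\right) \left(-15\right) = 45$)
$\left(-58 - 28\right) \left(x + L\right) = \left(-58 - 28\right) \left(145 + 45\right) = \left(-86\right) 190 = -16340$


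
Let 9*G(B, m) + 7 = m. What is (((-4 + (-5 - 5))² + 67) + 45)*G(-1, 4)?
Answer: -308/3 ≈ -102.67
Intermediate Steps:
G(B, m) = -7/9 + m/9
(((-4 + (-5 - 5))² + 67) + 45)*G(-1, 4) = (((-4 + (-5 - 5))² + 67) + 45)*(-7/9 + (⅑)*4) = (((-4 - 10)² + 67) + 45)*(-7/9 + 4/9) = (((-14)² + 67) + 45)*(-⅓) = ((196 + 67) + 45)*(-⅓) = (263 + 45)*(-⅓) = 308*(-⅓) = -308/3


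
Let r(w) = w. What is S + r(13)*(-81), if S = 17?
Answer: -1036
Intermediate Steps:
S + r(13)*(-81) = 17 + 13*(-81) = 17 - 1053 = -1036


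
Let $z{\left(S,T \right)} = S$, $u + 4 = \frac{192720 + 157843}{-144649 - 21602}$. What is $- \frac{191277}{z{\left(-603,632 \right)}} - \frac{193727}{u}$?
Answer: $\frac{2179473446410}{68042989} \approx 32031.0$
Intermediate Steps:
$u = - \frac{1015567}{166251}$ ($u = -4 + \frac{192720 + 157843}{-144649 - 21602} = -4 + \frac{350563}{-144649 + \left(-75229 + 53627\right)} = -4 + \frac{350563}{-144649 - 21602} = -4 + \frac{350563}{-166251} = -4 + 350563 \left(- \frac{1}{166251}\right) = -4 - \frac{350563}{166251} = - \frac{1015567}{166251} \approx -6.1086$)
$- \frac{191277}{z{\left(-603,632 \right)}} - \frac{193727}{u} = - \frac{191277}{-603} - \frac{193727}{- \frac{1015567}{166251}} = \left(-191277\right) \left(- \frac{1}{603}\right) - - \frac{32207307477}{1015567} = \frac{21253}{67} + \frac{32207307477}{1015567} = \frac{2179473446410}{68042989}$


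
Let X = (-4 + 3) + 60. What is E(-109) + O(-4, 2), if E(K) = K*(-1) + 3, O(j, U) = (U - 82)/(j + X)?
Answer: 1216/11 ≈ 110.55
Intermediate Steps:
X = 59 (X = -1 + 60 = 59)
O(j, U) = (-82 + U)/(59 + j) (O(j, U) = (U - 82)/(j + 59) = (-82 + U)/(59 + j))
E(K) = 3 - K (E(K) = -K + 3 = 3 - K)
E(-109) + O(-4, 2) = (3 - 1*(-109)) + (-82 + 2)/(59 - 4) = (3 + 109) - 80/55 = 112 + (1/55)*(-80) = 112 - 16/11 = 1216/11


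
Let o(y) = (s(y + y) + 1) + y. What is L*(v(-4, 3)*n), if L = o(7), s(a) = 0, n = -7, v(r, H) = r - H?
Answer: 392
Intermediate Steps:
o(y) = 1 + y (o(y) = (0 + 1) + y = 1 + y)
L = 8 (L = 1 + 7 = 8)
L*(v(-4, 3)*n) = 8*((-4 - 1*3)*(-7)) = 8*((-4 - 3)*(-7)) = 8*(-7*(-7)) = 8*49 = 392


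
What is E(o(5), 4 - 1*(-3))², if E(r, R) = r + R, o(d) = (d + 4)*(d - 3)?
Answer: 625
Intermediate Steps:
o(d) = (-3 + d)*(4 + d) (o(d) = (4 + d)*(-3 + d) = (-3 + d)*(4 + d))
E(r, R) = R + r
E(o(5), 4 - 1*(-3))² = ((4 - 1*(-3)) + (-12 + 5 + 5²))² = ((4 + 3) + (-12 + 5 + 25))² = (7 + 18)² = 25² = 625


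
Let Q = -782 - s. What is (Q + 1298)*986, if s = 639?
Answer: -121278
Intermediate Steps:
Q = -1421 (Q = -782 - 1*639 = -782 - 639 = -1421)
(Q + 1298)*986 = (-1421 + 1298)*986 = -123*986 = -121278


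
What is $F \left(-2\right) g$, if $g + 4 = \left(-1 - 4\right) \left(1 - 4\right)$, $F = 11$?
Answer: $-242$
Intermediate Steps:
$g = 11$ ($g = -4 + \left(-1 - 4\right) \left(1 - 4\right) = -4 - -15 = -4 + 15 = 11$)
$F \left(-2\right) g = 11 \left(-2\right) 11 = \left(-22\right) 11 = -242$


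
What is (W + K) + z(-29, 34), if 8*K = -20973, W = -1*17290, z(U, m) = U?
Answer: -159525/8 ≈ -19941.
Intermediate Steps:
W = -17290
K = -20973/8 (K = (⅛)*(-20973) = -20973/8 ≈ -2621.6)
(W + K) + z(-29, 34) = (-17290 - 20973/8) - 29 = -159293/8 - 29 = -159525/8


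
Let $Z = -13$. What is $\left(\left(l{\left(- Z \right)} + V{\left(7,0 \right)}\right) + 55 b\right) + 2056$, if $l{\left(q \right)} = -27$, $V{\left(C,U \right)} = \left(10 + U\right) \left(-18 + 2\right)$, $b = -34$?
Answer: $-1$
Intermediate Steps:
$V{\left(C,U \right)} = -160 - 16 U$ ($V{\left(C,U \right)} = \left(10 + U\right) \left(-16\right) = -160 - 16 U$)
$\left(\left(l{\left(- Z \right)} + V{\left(7,0 \right)}\right) + 55 b\right) + 2056 = \left(\left(-27 - 160\right) + 55 \left(-34\right)\right) + 2056 = \left(\left(-27 + \left(-160 + 0\right)\right) - 1870\right) + 2056 = \left(\left(-27 - 160\right) - 1870\right) + 2056 = \left(-187 - 1870\right) + 2056 = -2057 + 2056 = -1$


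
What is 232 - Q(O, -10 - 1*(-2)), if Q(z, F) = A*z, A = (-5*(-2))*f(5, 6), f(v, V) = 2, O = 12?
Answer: -8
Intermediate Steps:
A = 20 (A = -5*(-2)*2 = 10*2 = 20)
Q(z, F) = 20*z
232 - Q(O, -10 - 1*(-2)) = 232 - 20*12 = 232 - 1*240 = 232 - 240 = -8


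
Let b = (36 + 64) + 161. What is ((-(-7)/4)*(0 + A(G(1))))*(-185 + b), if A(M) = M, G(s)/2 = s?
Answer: 266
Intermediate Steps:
G(s) = 2*s
b = 261 (b = 100 + 161 = 261)
((-(-7)/4)*(0 + A(G(1))))*(-185 + b) = ((-(-7)/4)*(0 + 2*1))*(-185 + 261) = ((-(-7)/4)*(0 + 2))*76 = (-1*(-7/4)*2)*76 = ((7/4)*2)*76 = (7/2)*76 = 266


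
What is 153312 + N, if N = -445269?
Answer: -291957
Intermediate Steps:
153312 + N = 153312 - 445269 = -291957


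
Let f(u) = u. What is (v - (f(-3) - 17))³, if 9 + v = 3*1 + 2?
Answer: 4096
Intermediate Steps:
v = -4 (v = -9 + (3*1 + 2) = -9 + (3 + 2) = -9 + 5 = -4)
(v - (f(-3) - 17))³ = (-4 - (-3 - 17))³ = (-4 - 1*(-20))³ = (-4 + 20)³ = 16³ = 4096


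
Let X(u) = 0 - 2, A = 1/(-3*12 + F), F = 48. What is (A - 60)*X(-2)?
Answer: 719/6 ≈ 119.83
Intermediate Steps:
A = 1/12 (A = 1/(-3*12 + 48) = 1/(-36 + 48) = 1/12 ≈ 0.083333)
X(u) = -2
(A - 60)*X(-2) = (1/12 - 60)*(-2) = -719/12*(-2) = 719/6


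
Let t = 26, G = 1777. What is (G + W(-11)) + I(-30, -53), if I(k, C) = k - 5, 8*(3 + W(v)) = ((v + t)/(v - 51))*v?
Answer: 862709/496 ≈ 1739.3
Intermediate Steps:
W(v) = -3 + v*(26 + v)/(8*(-51 + v)) (W(v) = -3 + (((v + 26)/(v - 51))*v)/8 = -3 + (((26 + v)/(-51 + v))*v)/8 = -3 + (v*(26 + v)/(-51 + v))/8 = -3 + v*(26 + v)/(8*(-51 + v)))
I(k, C) = -5 + k
(G + W(-11)) + I(-30, -53) = (1777 + (1224 + (-11)² + 2*(-11))/(8*(-51 - 11))) + (-5 - 30) = (1777 + (⅛)*(1224 + 121 - 22)/(-62)) - 35 = (1777 + (⅛)*(-1/62)*1323) - 35 = (1777 - 1323/496) - 35 = 880069/496 - 35 = 862709/496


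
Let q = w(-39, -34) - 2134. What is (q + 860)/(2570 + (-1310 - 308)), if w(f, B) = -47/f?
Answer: -49639/37128 ≈ -1.3370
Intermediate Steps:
q = -83179/39 (q = -47/(-39) - 2134 = -47*(-1/39) - 2134 = 47/39 - 2134 = -83179/39 ≈ -2132.8)
(q + 860)/(2570 + (-1310 - 308)) = (-83179/39 + 860)/(2570 + (-1310 - 308)) = -49639/(39*(2570 - 1618)) = -49639/39/952 = -49639/39*1/952 = -49639/37128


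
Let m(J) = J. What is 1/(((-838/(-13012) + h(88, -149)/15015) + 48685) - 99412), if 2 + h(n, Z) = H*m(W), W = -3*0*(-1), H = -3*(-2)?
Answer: -97687590/4955392099657 ≈ -1.9713e-5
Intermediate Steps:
H = 6
W = 0 (W = 0*(-1) = 0)
h(n, Z) = -2 (h(n, Z) = -2 + 6*0 = -2 + 0 = -2)
1/(((-838/(-13012) + h(88, -149)/15015) + 48685) - 99412) = 1/(((-838/(-13012) - 2/15015) + 48685) - 99412) = 1/(((-838*(-1/13012) - 2*1/15015) + 48685) - 99412) = 1/(((419/6506 - 2/15015) + 48685) - 99412) = 1/((6278273/97687590 + 48685) - 99412) = 1/(4755926597423/97687590 - 99412) = 1/(-4955392099657/97687590) = -97687590/4955392099657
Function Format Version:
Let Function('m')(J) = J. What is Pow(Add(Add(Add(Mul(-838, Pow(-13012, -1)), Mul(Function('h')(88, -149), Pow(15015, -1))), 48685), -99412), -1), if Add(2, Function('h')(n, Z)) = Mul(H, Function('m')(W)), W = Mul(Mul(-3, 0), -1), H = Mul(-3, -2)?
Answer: Rational(-97687590, 4955392099657) ≈ -1.9713e-5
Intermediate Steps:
H = 6
W = 0 (W = Mul(0, -1) = 0)
Function('h')(n, Z) = -2 (Function('h')(n, Z) = Add(-2, Mul(6, 0)) = Add(-2, 0) = -2)
Pow(Add(Add(Add(Mul(-838, Pow(-13012, -1)), Mul(Function('h')(88, -149), Pow(15015, -1))), 48685), -99412), -1) = Pow(Add(Add(Add(Mul(-838, Pow(-13012, -1)), Mul(-2, Pow(15015, -1))), 48685), -99412), -1) = Pow(Add(Add(Add(Mul(-838, Rational(-1, 13012)), Mul(-2, Rational(1, 15015))), 48685), -99412), -1) = Pow(Add(Add(Add(Rational(419, 6506), Rational(-2, 15015)), 48685), -99412), -1) = Pow(Add(Add(Rational(6278273, 97687590), 48685), -99412), -1) = Pow(Add(Rational(4755926597423, 97687590), -99412), -1) = Pow(Rational(-4955392099657, 97687590), -1) = Rational(-97687590, 4955392099657)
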